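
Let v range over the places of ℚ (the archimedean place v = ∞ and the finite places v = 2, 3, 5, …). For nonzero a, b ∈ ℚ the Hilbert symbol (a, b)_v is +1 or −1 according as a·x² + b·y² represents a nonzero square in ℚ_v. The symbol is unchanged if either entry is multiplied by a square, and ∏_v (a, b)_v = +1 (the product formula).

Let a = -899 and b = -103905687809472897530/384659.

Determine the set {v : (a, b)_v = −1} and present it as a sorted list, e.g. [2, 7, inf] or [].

(a, b) ≡ (-899, -41470) mod (ℚ^×)²; places V = {2, 5, 7, 11, 13, 17, 23, 29, 31, 37, ∞}.
(a,b)_17: α=0, u≡2; β=-2, v≡7 (mod 17); (2|17)=+1, (7|17)=-1; sign (−1)^0·+1^-2·-1^0 = +1.
(a,b)_2: α=0, β=1; u≡5, v≡1 (mod 8); ε(u)ε(v)=0·0, αω(v)=0·0, βω(u)=1·1; sum ≡ 1  ⇒  -1.
(a,b)_37: α=0, u≡26; β=2, v≡28 (mod 37); (26|37)=+1, (28|37)=+1; sign (−1)^0·+1^2·+1^0 = +1.
(a,b)_23: α=0, u≡21; β=2, v≡21 (mod 23); (21|23)=-1, (21|23)=-1; sign (−1)^0·-1^2·-1^0 = +1.
(a,b)_29: α=1, u≡27; β=3, v≡7 (mod 29); (27|29)=-1, (7|29)=+1; sign (−1)^0·-1^3·+1^1 = -1.
(a,b)_13: α=0, u≡11; β=1, v≡7 (mod 13); (11|13)=-1, (7|13)=-1; sign (−1)^0·-1^1·-1^0 = -1.
(a,b)_5: α=0, u≡1; β=1, v≡1 (mod 5); (1|5)=+1, (1|5)=+1; sign (−1)^0·+1^1·+1^0 = +1.
(a,b)_11: α=0, u≡3; β=-3, v≡9 (mod 11); (3|11)=+1, (9|11)=+1; sign (−1)^0·+1^-3·+1^0 = +1.
(a,b)_31: α=1, u≡2; β=4, v≡2 (mod 31); (2|31)=+1, (2|31)=+1; sign (−1)^0·+1^4·+1^1 = +1.
(a,b)_∞: sgn(-899)=−, sgn(-41470)=−, so -1.
(a,b)_7: α=0, u≡4; β=2, v≡5 (mod 7); (4|7)=+1, (5|7)=-1; sign (−1)^0·+1^2·-1^0 = +1.
|Ram(-899, -41470)| = 4, even; anisotropic at {2, 13, 29, ∞}.

[2, 13, 29, inf]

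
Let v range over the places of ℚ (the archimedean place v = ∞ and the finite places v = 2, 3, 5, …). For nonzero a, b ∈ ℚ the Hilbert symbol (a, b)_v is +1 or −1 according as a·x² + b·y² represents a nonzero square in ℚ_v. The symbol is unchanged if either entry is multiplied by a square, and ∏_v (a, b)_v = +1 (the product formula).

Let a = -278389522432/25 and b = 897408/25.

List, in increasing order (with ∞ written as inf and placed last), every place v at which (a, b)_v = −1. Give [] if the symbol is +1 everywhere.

[19, 41]

(a, b) ≡ (-7, 1558) mod (ℚ^×)²; places V = {2, 3, 5, 7, 19, 41, ∞}.
(a,b)_7: α=1, u≡5; β=0, v≡2 (mod 7); (5|7)=-1, (2|7)=+1; sign (−1)^0·-1^0·+1^1 = +1.
(a,b)_5: α=-2, u≡3; β=-2, v≡3 (mod 5); (3|5)=-1, (3|5)=-1; sign (−1)^0·-1^-2·-1^-2 = +1.
(a,b)_∞: sgn(-7)=−, sgn(1558)=+, so +1.
(a,b)_2: α=16, β=7; u≡1, v≡3 (mod 8); ε(u)ε(v)=0·1, αω(v)=16·1, βω(u)=7·0; sum ≡ 0  ⇒  +1.
(a,b)_41: α=2, u≡19; β=1, v≡26 (mod 41); (19|41)=-1, (26|41)=-1; sign (−1)^0·-1^1·-1^2 = -1.
(a,b)_19: α=2, u≡14; β=1, v≡6 (mod 19); (14|19)=-1, (6|19)=+1; sign (−1)^0·-1^1·+1^2 = -1.
(a,b)_3: α=0, u≡2; β=2, v≡1 (mod 3); (2|3)=-1, (1|3)=+1; sign (−1)^0·-1^2·+1^0 = +1.
|Ram(-7, 1558)| = 2, even; anisotropic at {19, 41}.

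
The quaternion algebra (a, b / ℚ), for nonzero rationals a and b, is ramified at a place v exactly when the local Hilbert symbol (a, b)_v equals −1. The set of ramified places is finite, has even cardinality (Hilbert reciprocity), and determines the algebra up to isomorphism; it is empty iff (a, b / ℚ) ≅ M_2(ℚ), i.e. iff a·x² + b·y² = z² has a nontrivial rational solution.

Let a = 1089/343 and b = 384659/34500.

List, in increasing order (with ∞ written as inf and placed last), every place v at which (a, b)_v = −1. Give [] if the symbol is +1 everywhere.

Mod squares: a ≡ 7, b ≡ 3795. Check v ∈ {∞, 2, 3, 5, 7, 11, 17, 23}.
v=5: a=5^0·(≡3), b=5^-3·(≡4) mod 5; (3|5)=-1, (4|5)=+1; (−1)^{0·-3·2}·(-1)^-3·(+1)^0 = -1.
v=3: a=3^2·(≡1), b=3^-1·(≡2) mod 3; (1|3)=+1, (2|3)=-1; (−1)^{2·-1·1}·(+1)^-1·(-1)^2 = +1.
v=11: a=11^2·(≡10), b=11^3·(≡9) mod 11; (10|11)=-1, (9|11)=+1; (−1)^{2·3·5}·(-1)^3·(+1)^2 = -1.
v=∞: 7 > 0 and 3795 > 0  ⇒  (a,b)_∞ = +1.
v=2: v_2(a)=0, v_2(b)=-2; units ≡ 7, 3 (mod 8); ε·ε+αω+βω = 1·1+0·1+-2·0 ≡ 1  ⇒  (a,b)_2 = -1.
v=7: a=7^-3·(≡4), b=7^0·(≡4) mod 7; (4|7)=+1, (4|7)=+1; (−1)^{-3·0·3}·(+1)^0·(+1)^-3 = +1.
v=17: a=17^0·(≡6), b=17^2·(≡8) mod 17; (6|17)=-1, (8|17)=+1; (−1)^{0·2·8}·(-1)^2·(+1)^0 = +1.
v=23: a=23^0·(≡19), b=23^-1·(≡6) mod 23; (19|23)=-1, (6|23)=+1; (−1)^{0·-1·11}·(-1)^-1·(+1)^0 = -1.
|Ram(7, 3795)| = 4, even; anisotropic at {2, 5, 11, 23}.

[2, 5, 11, 23]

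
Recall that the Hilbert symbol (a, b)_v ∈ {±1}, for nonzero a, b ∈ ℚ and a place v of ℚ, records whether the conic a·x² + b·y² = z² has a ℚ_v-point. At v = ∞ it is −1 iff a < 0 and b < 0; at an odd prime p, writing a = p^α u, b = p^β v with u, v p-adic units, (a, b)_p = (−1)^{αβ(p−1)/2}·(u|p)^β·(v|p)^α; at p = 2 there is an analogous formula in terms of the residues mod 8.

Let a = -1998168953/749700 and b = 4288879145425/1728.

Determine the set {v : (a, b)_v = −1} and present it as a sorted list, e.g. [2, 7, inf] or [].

[2, 3, 29, 31, 41, 53]

Mod squares: a ≡ -530689, b ≡ 4754811. Check v ∈ {∞, 2, 3, 5, 7, 11, 17, 19, 23, 29, 31, 41, 43, 47, 53}.
v=31: a=31^1·(≡24), b=31^1·(≡27) mod 31; (24|31)=-1, (27|31)=-1; (−1)^{1·1·15}·(-1)^1·(-1)^1 = -1.
v=5: a=5^-2·(≡4), b=5^2·(≡4) mod 5; (4|5)=+1, (4|5)=+1; (−1)^{-2·2·2}·(+1)^2·(+1)^-2 = +1.
v=11: a=11^2·(≡2), b=11^0·(≡6) mod 11; (2|11)=-1, (6|11)=-1; (−1)^{2·0·5}·(-1)^0·(-1)^2 = +1.
v=∞: -530689 < 0 and 4754811 > 0  ⇒  (a,b)_∞ = +1.
v=17: a=17^-1·(≡7), b=17^0·(≡13) mod 17; (7|17)=-1, (13|17)=+1; (−1)^{-1·0·8}·(-1)^0·(+1)^-1 = +1.
v=7: a=7^-2·(≡2), b=7^2·(≡6) mod 7; (2|7)=+1, (6|7)=-1; (−1)^{-2·2·3}·(+1)^2·(-1)^-2 = +1.
v=3: a=3^-2·(≡2), b=3^-3·(≡1) mod 3; (2|3)=-1, (1|3)=+1; (−1)^{-2·-3·1}·(-1)^-3·(+1)^-2 = -1.
v=23: a=23^2·(≡16), b=23^0·(≡14) mod 23; (16|23)=+1, (14|23)=-1; (−1)^{2·0·11}·(+1)^0·(-1)^2 = +1.
v=2: v_2(a)=-2, v_2(b)=-6; units ≡ 7, 3 (mod 8); ε·ε+αω+βω = 1·1+-2·1+-6·0 ≡ 1  ⇒  (a,b)_2 = -1.
v=53: a=53^1·(≡6), b=53^0·(≡23) mod 53; (6|53)=+1, (23|53)=-1; (−1)^{1·0·26}·(+1)^0·(-1)^1 = -1.
v=29: a=29^0·(≡17), b=29^1·(≡6) mod 29; (17|29)=-1, (6|29)=+1; (−1)^{0·1·14}·(-1)^1·(+1)^0 = -1.
v=19: a=19^1·(≡10), b=19^0·(≡16) mod 19; (10|19)=-1, (16|19)=+1; (−1)^{1·0·9}·(-1)^0·(+1)^1 = +1.
v=41: a=41^0·(≡27), b=41^1·(≡16) mod 41; (27|41)=-1, (16|41)=+1; (−1)^{0·1·20}·(-1)^1·(+1)^0 = -1.
v=47: a=47^0·(≡15), b=47^2·(≡12) mod 47; (15|47)=-1, (12|47)=+1; (−1)^{0·2·23}·(-1)^2·(+1)^0 = +1.
v=43: a=43^0·(≡38), b=43^1·(≡35) mod 43; (38|43)=+1, (35|43)=+1; (−1)^{0·1·21}·(+1)^1·(+1)^0 = +1.
|Ram(-530689, 4754811)| = 6, even; anisotropic at {2, 3, 29, 31, 41, 53}.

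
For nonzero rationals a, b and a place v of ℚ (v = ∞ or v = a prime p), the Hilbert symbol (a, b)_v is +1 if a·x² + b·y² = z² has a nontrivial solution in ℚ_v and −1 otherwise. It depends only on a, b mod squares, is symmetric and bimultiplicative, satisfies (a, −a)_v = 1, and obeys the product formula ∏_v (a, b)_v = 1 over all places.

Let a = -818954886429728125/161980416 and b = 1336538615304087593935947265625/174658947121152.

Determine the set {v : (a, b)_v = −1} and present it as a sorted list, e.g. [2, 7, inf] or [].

Mod squares: a ≡ -953810, b ≡ 418. Check v ∈ {∞, 2, 3, 5, 7, 11, 13, 19, 23, 29}.
v=19: a=19^2·(≡17), b=19^3·(≡14) mod 19; (17|19)=+1, (14|19)=-1; (−1)^{2·3·9}·(+1)^3·(-1)^2 = +1.
v=29: a=29^3·(≡28), b=29^6·(≡8) mod 29; (28|29)=+1, (8|29)=-1; (−1)^{3·6·14}·(+1)^6·(-1)^3 = -1.
v=5: a=5^5·(≡2), b=5^10·(≡3) mod 5; (2|5)=-1, (3|5)=-1; (−1)^{5·10·2}·(-1)^10·(-1)^5 = -1.
v=3: a=3^-2·(≡1), b=3^-6·(≡1) mod 3; (1|3)=+1, (1|3)=+1; (−1)^{-2·-6·1}·(+1)^-6·(+1)^-2 = +1.
v=7: a=7^6·(≡3), b=7^8·(≡6) mod 7; (3|7)=-1, (6|7)=-1; (−1)^{6·8·3}·(-1)^8·(-1)^6 = +1.
v=13: a=13^-3·(≡8), b=13^-4·(≡6) mod 13; (8|13)=-1, (6|13)=-1; (−1)^{-3·-4·6}·(-1)^-4·(-1)^-3 = -1.
v=11: a=11^1·(≡4), b=11^1·(≡4) mod 11; (4|11)=+1, (4|11)=+1; (−1)^{1·1·5}·(+1)^1·(+1)^1 = -1.
v=∞: -953810 < 0 and 418 > 0  ⇒  (a,b)_∞ = +1.
v=2: v_2(a)=-13, v_2(b)=-23; units ≡ 7, 1 (mod 8); ε·ε+αω+βω = 1·0+-13·0+-23·0 ≡ 0  ⇒  (a,b)_2 = +1.
v=23: a=23^1·(≡21), b=23^2·(≡3) mod 23; (21|23)=-1, (3|23)=+1; (−1)^{1·2·11}·(-1)^2·(+1)^1 = +1.
Ram(-953810, 418) = {5, 11, 13, 29}; no ℚ_5-point on the conic.

[5, 11, 13, 29]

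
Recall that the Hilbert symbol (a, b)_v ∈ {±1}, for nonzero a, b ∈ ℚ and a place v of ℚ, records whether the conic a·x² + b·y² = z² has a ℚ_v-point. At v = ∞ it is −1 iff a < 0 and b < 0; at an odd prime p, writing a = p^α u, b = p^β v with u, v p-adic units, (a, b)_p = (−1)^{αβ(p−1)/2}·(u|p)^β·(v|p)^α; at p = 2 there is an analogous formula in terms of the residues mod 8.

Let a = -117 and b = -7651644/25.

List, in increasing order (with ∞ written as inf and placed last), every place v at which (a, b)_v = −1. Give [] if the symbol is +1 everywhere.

(a, b) ≡ (-13, -231) mod (ℚ^×)²; places V = {2, 3, 5, 7, 11, 13, ∞}.
(a,b)_2: α=0, β=2; u≡3, v≡1 (mod 8); ε(u)ε(v)=1·0, αω(v)=0·0, βω(u)=2·1; sum ≡ 0  ⇒  +1.
(a,b)_11: α=0, u≡4; β=1, v≡1 (mod 11); (4|11)=+1, (1|11)=+1; sign (−1)^0·+1^1·+1^0 = +1.
(a,b)_7: α=0, u≡2; β=3, v≡2 (mod 7); (2|7)=+1, (2|7)=+1; sign (−1)^0·+1^3·+1^0 = +1.
(a,b)_13: α=1, u≡4; β=2, v≡10 (mod 13); (4|13)=+1, (10|13)=+1; sign (−1)^0·+1^2·+1^1 = +1.
(a,b)_∞: sgn(-13)=−, sgn(-231)=−, so -1.
(a,b)_3: α=2, u≡2; β=1, v≡1 (mod 3); (2|3)=-1, (1|3)=+1; sign (−1)^0·-1^1·+1^2 = -1.
(a,b)_5: α=0, u≡3; β=-2, v≡1 (mod 5); (3|5)=-1, (1|5)=+1; sign (−1)^0·-1^-2·+1^0 = +1.
Ram(-13, -231) = {3, ∞}; no ℚ_3-point on the conic.

[3, inf]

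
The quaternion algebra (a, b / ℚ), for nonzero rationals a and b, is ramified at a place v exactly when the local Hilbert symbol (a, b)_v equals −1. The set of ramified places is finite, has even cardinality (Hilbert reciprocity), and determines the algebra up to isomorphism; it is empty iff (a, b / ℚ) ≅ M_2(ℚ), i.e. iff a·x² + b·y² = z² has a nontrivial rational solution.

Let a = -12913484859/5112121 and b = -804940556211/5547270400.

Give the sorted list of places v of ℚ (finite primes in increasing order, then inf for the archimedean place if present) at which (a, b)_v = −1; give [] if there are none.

[17, inf]

(a, b) ≡ (-11, -51) mod (ℚ^×)²; places V = {2, 3, 5, 7, 11, 17, 19, 47, ∞}.
(a,b)_17: α=-2, u≡3; β=1, v≡11 (mod 17); (3|17)=-1, (11|17)=-1; sign (−1)^0·-1^1·-1^-2 = -1.
(a,b)_3: α=12, u≡1; β=11, v≡1 (mod 3); (1|3)=+1, (1|3)=+1; sign (−1)^0·+1^11·+1^12 = +1.
(a,b)_∞: sgn(-11)=−, sgn(-51)=−, so -1.
(a,b)_19: α=-2, u≡10; β=-2, v≡11 (mod 19); (10|19)=-1, (11|19)=+1; sign (−1)^0·-1^-2·+1^-2 = +1.
(a,b)_2: α=0, β=-8; u≡5, v≡5 (mod 8); ε(u)ε(v)=0·0, αω(v)=0·1, βω(u)=-8·1; sum ≡ 0  ⇒  +1.
(a,b)_47: α=2, u≡6; β=2, v≡5 (mod 47); (6|47)=+1, (5|47)=-1; sign (−1)^0·+1^2·-1^2 = +1.
(a,b)_7: α=-2, u≡5; β=-4, v≡6 (mod 7); (5|7)=-1, (6|7)=-1; sign (−1)^0·-1^-4·-1^-2 = +1.
(a,b)_11: α=1, u≡6; β=2, v≡3 (mod 11); (6|11)=-1, (3|11)=+1; sign (−1)^0·-1^2·+1^1 = +1.
(a,b)_5: α=0, u≡1; β=-2, v≡4 (mod 5); (1|5)=+1, (4|5)=+1; sign (−1)^0·+1^-2·+1^0 = +1.
|Ram(-11, -51)| = 2, even; anisotropic at {17, ∞}.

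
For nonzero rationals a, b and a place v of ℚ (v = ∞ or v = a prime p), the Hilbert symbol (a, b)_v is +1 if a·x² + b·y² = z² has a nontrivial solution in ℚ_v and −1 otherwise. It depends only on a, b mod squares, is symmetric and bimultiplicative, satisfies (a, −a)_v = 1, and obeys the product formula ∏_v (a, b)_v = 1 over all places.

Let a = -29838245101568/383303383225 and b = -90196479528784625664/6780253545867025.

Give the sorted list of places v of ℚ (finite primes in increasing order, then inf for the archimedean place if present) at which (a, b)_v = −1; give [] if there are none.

[2, inf]

Mod squares: a ≡ -2, b ≡ -41. Check v ∈ {∞, 2, 3, 5, 7, 19, 23, 41}.
v=∞: -2 < 0 and -41 < 0  ⇒  (a,b)_∞ = -1.
v=3: a=3^0·(≡1), b=3^2·(≡1) mod 3; (1|3)=+1, (1|3)=+1; (−1)^{0·2·1}·(+1)^2·(+1)^0 = +1.
v=41: a=41^2·(≡31), b=41^3·(≡40) mod 41; (31|41)=+1, (40|41)=+1; (−1)^{2·3·20}·(+1)^3·(+1)^2 = +1.
v=5: a=5^-2·(≡3), b=5^-2·(≡1) mod 5; (3|5)=-1, (1|5)=+1; (−1)^{-2·-2·2}·(-1)^-2·(+1)^-2 = +1.
v=2: v_2(a)=25, v_2(b)=38; units ≡ 7, 7 (mod 8); ε·ε+αω+βω = 1·1+25·0+38·0 ≡ 1  ⇒  (a,b)_2 = -1.
v=23: a=23^2·(≡7), b=23^2·(≡14) mod 23; (7|23)=-1, (14|23)=-1; (−1)^{2·2·11}·(-1)^2·(-1)^2 = +1.
v=7: a=7^-6·(≡6), b=7^-8·(≡1) mod 7; (6|7)=-1, (1|7)=+1; (−1)^{-6·-8·3}·(-1)^-8·(+1)^-6 = +1.
v=19: a=19^-4·(≡6), b=19^-6·(≡1) mod 19; (6|19)=+1, (1|19)=+1; (−1)^{-4·-6·9}·(+1)^-6·(+1)^-4 = +1.
Ram(-2, -41) = {2, ∞}; no ℚ_2-point on the conic.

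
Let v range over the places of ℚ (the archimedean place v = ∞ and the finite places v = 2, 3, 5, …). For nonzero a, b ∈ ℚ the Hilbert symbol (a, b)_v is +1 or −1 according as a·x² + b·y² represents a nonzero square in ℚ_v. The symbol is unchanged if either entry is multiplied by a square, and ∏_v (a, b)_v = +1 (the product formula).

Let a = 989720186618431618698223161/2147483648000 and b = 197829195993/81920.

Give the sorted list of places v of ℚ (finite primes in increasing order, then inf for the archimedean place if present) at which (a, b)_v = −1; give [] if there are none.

(a, b) ≡ (1045, 279565) mod (ℚ^×)²; places V = {2, 3, 5, 11, 13, 17, 19, 23, ∞}.
(a,b)_19: α=5, u≡4; β=2, v≡8 (mod 19); (4|19)=+1, (8|19)=-1; sign (−1)^0·+1^2·-1^5 = -1.
(a,b)_17: α=2, u≡16; β=1, v≡6 (mod 17); (16|17)=+1, (6|17)=-1; sign (−1)^0·+1^1·-1^2 = +1.
(a,b)_5: α=-3, u≡4; β=-1, v≡2 (mod 5); (4|5)=+1, (2|5)=-1; sign (−1)^0·+1^-1·-1^-3 = -1.
(a,b)_3: α=8, u≡1; β=4, v≡1 (mod 3); (1|3)=+1, (1|3)=+1; sign (−1)^0·+1^4·+1^8 = +1.
(a,b)_13: α=2, u≡7; β=1, v≡1 (mod 13); (7|13)=-1, (1|13)=+1; sign (−1)^0·-1^1·+1^2 = -1.
(a,b)_∞: sgn(1045)=+, sgn(279565)=+, so +1.
(a,b)_2: α=-34, β=-14; u≡5, v≡5 (mod 8); ε(u)ε(v)=0·0, αω(v)=-34·1, βω(u)=-14·1; sum ≡ 0  ⇒  +1.
(a,b)_23: α=2, u≡21; β=1, v≡10 (mod 23); (21|23)=-1, (10|23)=-1; sign (−1)^0·-1^1·-1^2 = -1.
(a,b)_11: α=9, u≡8; β=3, v≡1 (mod 11); (8|11)=-1, (1|11)=+1; sign (−1)^1·-1^3·+1^9 = +1.
|Ram(1045, 279565)| = 4, even; anisotropic at {5, 13, 19, 23}.

[5, 13, 19, 23]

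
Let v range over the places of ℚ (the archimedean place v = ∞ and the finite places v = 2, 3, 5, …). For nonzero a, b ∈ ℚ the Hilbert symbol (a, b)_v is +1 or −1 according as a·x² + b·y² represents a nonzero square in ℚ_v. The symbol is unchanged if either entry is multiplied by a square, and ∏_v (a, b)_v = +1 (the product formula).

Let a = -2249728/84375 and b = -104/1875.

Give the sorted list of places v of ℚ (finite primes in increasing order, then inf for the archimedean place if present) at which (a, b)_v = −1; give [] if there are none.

(a, b) ≡ (-195, -78) mod (ℚ^×)²; places V = {2, 3, 5, 13, ∞}.
(a,b)_13: α=3, u≡11; β=1, v≡6 (mod 13); (11|13)=-1, (6|13)=-1; sign (−1)^0·-1^1·-1^3 = +1.
(a,b)_3: α=-3, u≡1; β=-1, v≡1 (mod 3); (1|3)=+1, (1|3)=+1; sign (−1)^1·+1^-1·+1^-3 = -1.
(a,b)_∞: sgn(-195)=−, sgn(-78)=−, so -1.
(a,b)_5: α=-5, u≡1; β=-4, v≡2 (mod 5); (1|5)=+1, (2|5)=-1; sign (−1)^0·+1^-4·-1^-5 = -1.
(a,b)_2: α=10, β=3; u≡5, v≡1 (mod 8); ε(u)ε(v)=0·0, αω(v)=10·0, βω(u)=3·1; sum ≡ 1  ⇒  -1.
(-195, -78 / ℚ) ramifies at {2, 3, 5, ∞}: a division algebra.

[2, 3, 5, inf]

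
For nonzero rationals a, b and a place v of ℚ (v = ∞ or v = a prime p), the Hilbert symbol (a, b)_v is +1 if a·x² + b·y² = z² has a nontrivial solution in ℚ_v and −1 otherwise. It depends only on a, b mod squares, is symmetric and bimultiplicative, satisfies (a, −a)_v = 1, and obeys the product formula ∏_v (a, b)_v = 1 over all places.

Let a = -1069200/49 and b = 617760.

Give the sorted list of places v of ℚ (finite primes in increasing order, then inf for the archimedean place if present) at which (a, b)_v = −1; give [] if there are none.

Mod squares: a ≡ -33, b ≡ 4290. Check v ∈ {∞, 2, 3, 5, 7, 11, 13}.
v=13: a=13^0·(≡5), b=13^1·(≡5) mod 13; (5|13)=-1, (5|13)=-1; (−1)^{0·1·6}·(-1)^1·(-1)^0 = -1.
v=11: a=11^1·(≡8), b=11^1·(≡5) mod 11; (8|11)=-1, (5|11)=+1; (−1)^{1·1·5}·(-1)^1·(+1)^1 = +1.
v=5: a=5^2·(≡3), b=5^1·(≡2) mod 5; (3|5)=-1, (2|5)=-1; (−1)^{2·1·2}·(-1)^1·(-1)^2 = -1.
v=2: v_2(a)=4, v_2(b)=5; units ≡ 7, 1 (mod 8); ε·ε+αω+βω = 1·0+4·0+5·0 ≡ 0  ⇒  (a,b)_2 = +1.
v=3: a=3^5·(≡1), b=3^3·(≡2) mod 3; (1|3)=+1, (2|3)=-1; (−1)^{5·3·1}·(+1)^3·(-1)^5 = +1.
v=7: a=7^-2·(≡1), b=7^0·(≡3) mod 7; (1|7)=+1, (3|7)=-1; (−1)^{-2·0·3}·(+1)^0·(-1)^-2 = +1.
v=∞: -33 < 0 and 4290 > 0  ⇒  (a,b)_∞ = +1.
|Ram(-33, 4290)| = 2, even; anisotropic at {5, 13}.

[5, 13]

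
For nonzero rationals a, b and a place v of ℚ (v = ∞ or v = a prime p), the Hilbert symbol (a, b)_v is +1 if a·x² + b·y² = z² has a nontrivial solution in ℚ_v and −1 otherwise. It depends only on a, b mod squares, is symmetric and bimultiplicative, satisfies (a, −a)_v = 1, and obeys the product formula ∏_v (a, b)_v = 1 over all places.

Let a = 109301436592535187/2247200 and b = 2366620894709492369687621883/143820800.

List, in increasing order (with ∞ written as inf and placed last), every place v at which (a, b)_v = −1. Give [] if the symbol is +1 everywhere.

Mod squares: a ≡ 6006, b ≡ 6006. Check v ∈ {∞, 2, 3, 5, 7, 11, 13, 41, 53}.
v=∞: 6006 > 0 and 6006 > 0  ⇒  (a,b)_∞ = +1.
v=13: a=13^3·(≡6), b=13^5·(≡8) mod 13; (6|13)=-1, (8|13)=-1; (−1)^{3·5·6}·(-1)^5·(-1)^3 = +1.
v=11: a=11^3·(≡7), b=11^5·(≡2) mod 11; (7|11)=-1, (2|11)=-1; (−1)^{3·5·5}·(-1)^5·(-1)^3 = -1.
v=2: v_2(a)=-5, v_2(b)=-11; units ≡ 3, 3 (mod 8); ε·ε+αω+βω = 1·1+-5·1+-11·1 ≡ 1  ⇒  (a,b)_2 = -1.
v=3: a=3^3·(≡1), b=3^5·(≡1) mod 3; (1|3)=+1, (1|3)=+1; (−1)^{3·5·1}·(+1)^5·(+1)^3 = -1.
v=53: a=53^-2·(≡43), b=53^-2·(≡38) mod 53; (43|53)=+1, (38|53)=+1; (−1)^{-2·-2·26}·(+1)^-2·(+1)^-2 = +1.
v=5: a=5^-2·(≡4), b=5^-2·(≡4) mod 5; (4|5)=+1, (4|5)=+1; (−1)^{-2·-2·2}·(+1)^-2·(+1)^-2 = +1.
v=7: a=7^7·(≡2), b=7^13·(≡1) mod 7; (2|7)=+1, (1|7)=+1; (−1)^{7·13·3}·(+1)^13·(+1)^7 = -1.
v=41: a=41^2·(≡37), b=41^2·(≡10) mod 41; (37|41)=+1, (10|41)=+1; (−1)^{2·2·20}·(+1)^2·(+1)^2 = +1.
|Ram(6006, 6006)| = 4, even; anisotropic at {2, 3, 7, 11}.

[2, 3, 7, 11]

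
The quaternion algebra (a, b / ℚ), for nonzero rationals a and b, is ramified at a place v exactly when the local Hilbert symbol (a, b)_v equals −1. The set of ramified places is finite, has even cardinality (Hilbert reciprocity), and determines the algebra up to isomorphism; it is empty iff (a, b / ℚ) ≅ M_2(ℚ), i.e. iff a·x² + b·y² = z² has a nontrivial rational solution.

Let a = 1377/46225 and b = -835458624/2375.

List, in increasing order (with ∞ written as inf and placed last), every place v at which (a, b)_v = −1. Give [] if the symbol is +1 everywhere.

Mod squares: a ≡ 17, b ≡ -312455. Check v ∈ {∞, 2, 3, 5, 7, 11, 13, 17, 19, 23, 43}.
v=3: a=3^4·(≡2), b=3^4·(≡1) mod 3; (2|3)=-1, (1|3)=+1; (−1)^{4·4·1}·(-1)^4·(+1)^4 = +1.
v=∞: 17 > 0 and -312455 < 0  ⇒  (a,b)_∞ = +1.
v=19: a=19^0·(≡5), b=19^-1·(≡6) mod 19; (5|19)=+1, (6|19)=+1; (−1)^{0·-1·9}·(+1)^-1·(+1)^0 = +1.
v=43: a=43^-2·(≡31), b=43^0·(≡33) mod 43; (31|43)=+1, (33|43)=-1; (−1)^{-2·0·21}·(+1)^0·(-1)^-2 = +1.
v=11: a=11^0·(≡8), b=11^1·(≡8) mod 11; (8|11)=-1, (8|11)=-1; (−1)^{0·1·5}·(-1)^1·(-1)^0 = -1.
v=5: a=5^-2·(≡3), b=5^-3·(≡4) mod 5; (3|5)=-1, (4|5)=+1; (−1)^{-2·-3·2}·(-1)^-3·(+1)^-2 = -1.
v=17: a=17^1·(≡15), b=17^0·(≡10) mod 17; (15|17)=+1, (10|17)=-1; (−1)^{1·0·8}·(+1)^0·(-1)^1 = -1.
v=2: v_2(a)=0, v_2(b)=6; units ≡ 1, 1 (mod 8); ε·ε+αω+βω = 0·0+0·0+6·0 ≡ 0  ⇒  (a,b)_2 = +1.
v=23: a=23^0·(≡19), b=23^1·(≡12) mod 23; (19|23)=-1, (12|23)=+1; (−1)^{0·1·11}·(-1)^1·(+1)^0 = -1.
v=7: a=7^0·(≡3), b=7^2·(≡2) mod 7; (3|7)=-1, (2|7)=+1; (−1)^{0·2·3}·(-1)^2·(+1)^0 = +1.
v=13: a=13^0·(≡9), b=13^1·(≡7) mod 13; (9|13)=+1, (7|13)=-1; (−1)^{0·1·6}·(+1)^1·(-1)^0 = +1.
(17, -312455 / ℚ) ramifies at {5, 11, 17, 23}: a division algebra.

[5, 11, 17, 23]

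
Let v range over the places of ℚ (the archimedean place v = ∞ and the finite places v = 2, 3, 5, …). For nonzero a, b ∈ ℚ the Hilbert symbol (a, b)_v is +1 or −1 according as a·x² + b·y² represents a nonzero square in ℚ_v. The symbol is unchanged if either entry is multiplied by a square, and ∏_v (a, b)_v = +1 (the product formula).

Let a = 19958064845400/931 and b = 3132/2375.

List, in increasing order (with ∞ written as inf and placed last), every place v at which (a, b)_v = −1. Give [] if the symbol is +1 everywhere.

(a, b) ≡ (298034, 8265) mod (ℚ^×)²; places V = {2, 3, 5, 7, 11, 19, 23, 29, 31, 41, ∞}.
(a,b)_7: α=-2, u≡2; β=0, v≡5 (mod 7); (2|7)=+1, (5|7)=-1; sign (−1)^0·+1^0·-1^-2 = +1.
(a,b)_11: α=1, u≡9; β=0, v≡3 (mod 11); (9|11)=+1, (3|11)=+1; sign (−1)^0·+1^0·+1^1 = +1.
(a,b)_∞: sgn(298034)=+, sgn(8265)=+, so +1.
(a,b)_19: α=-1, u≡11; β=-1, v≡17 (mod 19); (11|19)=+1, (17|19)=+1; sign (−1)^1·+1^-1·+1^-1 = -1.
(a,b)_2: α=3, β=2; u≡1, v≡1 (mod 8); ε(u)ε(v)=0·0, αω(v)=3·0, βω(u)=2·0; sum ≡ 0  ⇒  +1.
(a,b)_23: α=1, u≡6; β=0, v≡16 (mod 23); (6|23)=+1, (16|23)=+1; sign (−1)^0·+1^0·+1^1 = +1.
(a,b)_41: α=2, u≡2; β=0, v≡22 (mod 41); (2|41)=+1, (22|41)=-1; sign (−1)^0·+1^0·-1^2 = +1.
(a,b)_31: α=1, u≡1; β=0, v≡18 (mod 31); (1|31)=+1, (18|31)=+1; sign (−1)^0·+1^0·+1^1 = +1.
(a,b)_3: α=2, u≡2; β=3, v≡1 (mod 3); (2|3)=-1, (1|3)=+1; sign (−1)^0·-1^3·+1^2 = -1.
(a,b)_5: α=2, u≡1; β=-3, v≡3 (mod 5); (1|5)=+1, (3|5)=-1; sign (−1)^0·+1^-3·-1^2 = +1.
(a,b)_29: α=2, u≡1; β=1, v≡22 (mod 29); (1|29)=+1, (22|29)=+1; sign (−1)^0·+1^1·+1^2 = +1.
Ram(298034, 8265) = {3, 19}; no ℚ_3-point on the conic.

[3, 19]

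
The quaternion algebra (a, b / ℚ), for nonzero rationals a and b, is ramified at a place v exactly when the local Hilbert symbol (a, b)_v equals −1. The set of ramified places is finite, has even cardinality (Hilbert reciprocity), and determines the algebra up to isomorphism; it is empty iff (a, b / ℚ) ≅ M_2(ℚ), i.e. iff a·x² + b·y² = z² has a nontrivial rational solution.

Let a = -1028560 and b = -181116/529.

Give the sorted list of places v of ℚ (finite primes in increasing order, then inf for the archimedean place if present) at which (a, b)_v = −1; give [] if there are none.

(a, b) ≡ (-64285, -559) mod (ℚ^×)²; places V = {2, 3, 5, 13, 23, 43, ∞}.
(a,b)_∞: sgn(-64285)=−, sgn(-559)=−, so -1.
(a,b)_2: α=4, β=2; u≡3, v≡1 (mod 8); ε(u)ε(v)=1·0, αω(v)=4·0, βω(u)=2·1; sum ≡ 0  ⇒  +1.
(a,b)_5: α=1, u≡3; β=0, v≡1 (mod 5); (3|5)=-1, (1|5)=+1; sign (−1)^0·-1^0·+1^1 = +1.
(a,b)_3: α=0, u≡2; β=4, v≡2 (mod 3); (2|3)=-1, (2|3)=-1; sign (−1)^0·-1^4·-1^0 = +1.
(a,b)_13: α=1, u≡11; β=1, v≡12 (mod 13); (11|13)=-1, (12|13)=+1; sign (−1)^0·-1^1·+1^1 = -1.
(a,b)_43: α=1, u≡31; β=1, v≡20 (mod 43); (31|43)=+1, (20|43)=-1; sign (−1)^1·+1^1·-1^1 = +1.
(a,b)_23: α=1, u≡15; β=-2, v≡9 (mod 23); (15|23)=-1, (9|23)=+1; sign (−1)^0·-1^-2·+1^1 = +1.
(-64285, -559 / ℚ) ramifies at {13, ∞}: a division algebra.

[13, inf]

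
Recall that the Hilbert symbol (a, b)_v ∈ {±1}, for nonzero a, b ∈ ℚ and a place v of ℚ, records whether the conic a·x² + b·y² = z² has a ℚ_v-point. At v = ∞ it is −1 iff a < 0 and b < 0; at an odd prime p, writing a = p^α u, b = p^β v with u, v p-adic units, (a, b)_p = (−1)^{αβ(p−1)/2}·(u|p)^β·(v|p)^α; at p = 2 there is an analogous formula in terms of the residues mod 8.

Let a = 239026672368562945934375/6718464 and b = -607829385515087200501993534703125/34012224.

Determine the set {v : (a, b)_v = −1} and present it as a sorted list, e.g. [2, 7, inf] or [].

(a, b) ≡ (17255, -6061) mod (ℚ^×)²; places V = {2, 3, 5, 7, 11, 13, 17, 19, 29, ∞}.
(a,b)_3: α=-8, u≡2; β=-12, v≡2 (mod 3); (2|3)=-1, (2|3)=-1; sign (−1)^0·-1^-12·-1^-8 = +1.
(a,b)_∞: sgn(17255)=+, sgn(-6061)=−, so +1.
(a,b)_29: α=5, u≡3; β=5, v≡9 (mod 29); (3|29)=-1, (9|29)=+1; sign (−1)^0·-1^5·+1^5 = -1.
(a,b)_17: α=1, u≡12; β=2, v≡13 (mod 17); (12|17)=-1, (13|17)=+1; sign (−1)^0·-1^2·+1^1 = +1.
(a,b)_19: α=2, u≡14; β=3, v≡17 (mod 19); (14|19)=-1, (17|19)=+1; sign (−1)^0·-1^3·+1^2 = -1.
(a,b)_11: α=6, u≡7; β=9, v≡6 (mod 11); (7|11)=-1, (6|11)=-1; sign (−1)^0·-1^9·-1^6 = -1.
(a,b)_5: α=5, u≡1; β=6, v≡1 (mod 5); (1|5)=+1, (1|5)=+1; sign (−1)^0·+1^6·+1^5 = +1.
(a,b)_7: α=3, u≡2; β=4, v≡2 (mod 7); (2|7)=+1, (2|7)=+1; sign (−1)^0·+1^4·+1^3 = +1.
(a,b)_13: α=0, u≡4; β=2, v≡9 (mod 13); (4|13)=+1, (9|13)=+1; sign (−1)^0·+1^2·+1^0 = +1.
(a,b)_2: α=-10, β=-6; u≡7, v≡3 (mod 8); ε(u)ε(v)=1·1, αω(v)=-10·1, βω(u)=-6·0; sum ≡ 1  ⇒  -1.
Ram(17255, -6061) = {2, 11, 19, 29}; no ℚ_2-point on the conic.

[2, 11, 19, 29]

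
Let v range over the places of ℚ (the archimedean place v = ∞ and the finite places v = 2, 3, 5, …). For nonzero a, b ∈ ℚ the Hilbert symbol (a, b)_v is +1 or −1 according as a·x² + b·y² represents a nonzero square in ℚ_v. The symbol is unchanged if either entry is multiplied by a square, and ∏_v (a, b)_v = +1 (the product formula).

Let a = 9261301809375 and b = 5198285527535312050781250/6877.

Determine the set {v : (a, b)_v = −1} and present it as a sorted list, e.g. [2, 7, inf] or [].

[3, 5, 11, 13]

(a, b) ≡ (255, 858) mod (ℚ^×)²; places V = {2, 3, 5, 7, 11, 13, 17, 23, ∞}.
(a,b)_13: α=0, u≡5; β=-1, v≡1 (mod 13); (5|13)=-1, (1|13)=+1; sign (−1)^0·-1^-1·+1^0 = -1.
(a,b)_7: α=2, u≡5; β=4, v≡1 (mod 7); (5|7)=-1, (1|7)=+1; sign (−1)^0·-1^4·+1^2 = +1.
(a,b)_23: α=0, u≡18; β=-2, v≡11 (mod 23); (18|23)=+1, (11|23)=-1; sign (−1)^0·+1^-2·-1^0 = +1.
(a,b)_11: α=4, u≡8; β=7, v≡3 (mod 11); (8|11)=-1, (3|11)=+1; sign (−1)^0·-1^7·+1^4 = -1.
(a,b)_3: α=5, u≡1; β=9, v≡1 (mod 3); (1|3)=+1, (1|3)=+1; sign (−1)^1·+1^9·+1^5 = -1.
(a,b)_5: α=5, u≡4; β=10, v≡2 (mod 5); (4|5)=+1, (2|5)=-1; sign (−1)^0·+1^10·-1^5 = -1.
(a,b)_∞: sgn(255)=+, sgn(858)=+, so +1.
(a,b)_17: α=1, u≡1; β=2, v≡13 (mod 17); (1|17)=+1, (13|17)=+1; sign (−1)^0·+1^2·+1^1 = +1.
(a,b)_2: α=0, β=1; u≡7, v≡5 (mod 8); ε(u)ε(v)=1·0, αω(v)=0·1, βω(u)=1·0; sum ≡ 0  ⇒  +1.
(255, 858 / ℚ) ramifies at {3, 5, 11, 13}: a division algebra.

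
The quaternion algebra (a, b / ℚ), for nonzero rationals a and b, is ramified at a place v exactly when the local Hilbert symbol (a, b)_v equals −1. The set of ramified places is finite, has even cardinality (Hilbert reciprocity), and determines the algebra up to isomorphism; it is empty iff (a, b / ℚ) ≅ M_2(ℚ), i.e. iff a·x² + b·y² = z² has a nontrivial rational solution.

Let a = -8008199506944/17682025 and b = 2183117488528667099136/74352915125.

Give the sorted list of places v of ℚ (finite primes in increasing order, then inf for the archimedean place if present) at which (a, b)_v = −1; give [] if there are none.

Mod squares: a ≡ -3006731, b ≡ 255. Check v ∈ {∞, 2, 3, 5, 7, 13, 17, 19, 29, 37, 47}.
v=5: a=5^-2·(≡1), b=5^-3·(≡1) mod 5; (1|5)=+1, (1|5)=+1; (−1)^{-2·-3·2}·(+1)^-3·(+1)^-2 = +1.
v=2: v_2(a)=10, v_2(b)=14; units ≡ 5, 7 (mod 8); ε·ε+αω+βω = 0·1+10·0+14·1 ≡ 0  ⇒  (a,b)_2 = +1.
v=17: a=17^2·(≡8), b=17^3·(≡4) mod 17; (8|17)=+1, (4|17)=+1; (−1)^{2·3·8}·(+1)^3·(+1)^2 = +1.
v=29: a=29^-4·(≡2), b=29^-6·(≡9) mod 29; (2|29)=-1, (9|29)=+1; (−1)^{-4·-6·14}·(-1)^-6·(+1)^-4 = +1.
v=∞: -3006731 < 0 and 255 > 0  ⇒  (a,b)_∞ = +1.
v=19: a=19^1·(≡15), b=19^2·(≡10) mod 19; (15|19)=-1, (10|19)=-1; (−1)^{1·2·9}·(-1)^2·(-1)^1 = -1.
v=13: a=13^1·(≡9), b=13^2·(≡2) mod 13; (9|13)=+1, (2|13)=-1; (−1)^{1·2·6}·(+1)^2·(-1)^1 = -1.
v=3: a=3^2·(≡1), b=3^1·(≡1) mod 3; (1|3)=+1, (1|3)=+1; (−1)^{2·1·1}·(+1)^1·(+1)^2 = +1.
v=7: a=7^1·(≡2), b=7^2·(≡5) mod 7; (2|7)=+1, (5|7)=-1; (−1)^{1·2·3}·(+1)^2·(-1)^1 = -1.
v=47: a=47^1·(≡35), b=47^2·(≡19) mod 47; (35|47)=-1, (19|47)=-1; (−1)^{1·2·23}·(-1)^2·(-1)^1 = -1.
v=37: a=37^1·(≡11), b=37^2·(≡28) mod 37; (11|37)=+1, (28|37)=+1; (−1)^{1·2·18}·(+1)^2·(+1)^1 = +1.
Ram(-3006731, 255) = {7, 13, 19, 47}; no ℚ_7-point on the conic.

[7, 13, 19, 47]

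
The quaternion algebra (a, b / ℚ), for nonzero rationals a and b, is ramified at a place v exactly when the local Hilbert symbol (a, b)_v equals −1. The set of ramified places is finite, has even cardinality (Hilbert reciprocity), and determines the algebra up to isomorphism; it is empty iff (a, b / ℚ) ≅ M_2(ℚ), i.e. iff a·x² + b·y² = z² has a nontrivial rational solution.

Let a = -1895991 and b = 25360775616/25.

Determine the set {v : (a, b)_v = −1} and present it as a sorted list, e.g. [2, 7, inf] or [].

[3, 11, 31, 37]

(a, b) ≡ (-1895991, 1097679) mod (ℚ^×)²; places V = {2, 3, 5, 11, 19, 29, 31, 37, ∞}.
(a,b)_19: α=1, u≡18; β=2, v≡16 (mod 19); (18|19)=-1, (16|19)=+1; sign (−1)^0·-1^2·+1^1 = +1.
(a,b)_5: α=0, u≡4; β=-2, v≡1 (mod 5); (4|5)=+1, (1|5)=+1; sign (−1)^0·+1^-2·+1^0 = +1.
(a,b)_2: α=0, β=6; u≡1, v≡7 (mod 8); ε(u)ε(v)=0·1, αω(v)=0·0, βω(u)=6·0; sum ≡ 0  ⇒  +1.
(a,b)_31: α=1, u≡2; β=1, v≡5 (mod 31); (2|31)=+1, (5|31)=+1; sign (−1)^1·+1^1·+1^1 = -1.
(a,b)_11: α=0, u≡2; β=1, v≡7 (mod 11); (2|11)=-1, (7|11)=-1; sign (−1)^0·-1^1·-1^0 = -1.
(a,b)_3: α=1, u≡1; β=1, v≡1 (mod 3); (1|3)=+1, (1|3)=+1; sign (−1)^1·+1^1·+1^1 = -1.
(a,b)_∞: sgn(-1895991)=−, sgn(1097679)=+, so +1.
(a,b)_37: α=1, u≡2; β=1, v≡34 (mod 37); (2|37)=-1, (34|37)=+1; sign (−1)^0·-1^1·+1^1 = -1.
(a,b)_29: α=1, u≡16; β=1, v≡28 (mod 29); (16|29)=+1, (28|29)=+1; sign (−1)^0·+1^1·+1^1 = +1.
(-1895991, 1097679 / ℚ) ramifies at {3, 11, 31, 37}: a division algebra.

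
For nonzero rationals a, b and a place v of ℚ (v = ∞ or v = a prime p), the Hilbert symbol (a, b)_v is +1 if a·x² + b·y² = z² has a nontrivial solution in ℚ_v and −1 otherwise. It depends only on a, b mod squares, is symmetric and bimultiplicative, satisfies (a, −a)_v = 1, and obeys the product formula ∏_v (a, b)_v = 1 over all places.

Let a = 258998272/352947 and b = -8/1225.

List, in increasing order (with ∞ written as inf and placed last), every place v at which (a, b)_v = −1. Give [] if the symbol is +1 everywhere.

Mod squares: a ≡ 741, b ≡ -2. Check v ∈ {∞, 2, 3, 5, 7, 13, 19}.
v=7: a=7^-6·(≡5), b=7^-2·(≡5) mod 7; (5|7)=-1, (5|7)=-1; (−1)^{-6·-2·3}·(-1)^-2·(-1)^-6 = +1.
v=∞: 741 > 0 and -2 < 0  ⇒  (a,b)_∞ = +1.
v=13: a=13^1·(≡8), b=13^0·(≡6) mod 13; (8|13)=-1, (6|13)=-1; (−1)^{1·0·6}·(-1)^0·(-1)^1 = -1.
v=5: a=5^0·(≡1), b=5^-2·(≡3) mod 5; (1|5)=+1, (3|5)=-1; (−1)^{0·-2·2}·(+1)^-2·(-1)^0 = +1.
v=2: v_2(a)=20, v_2(b)=3; units ≡ 5, 7 (mod 8); ε·ε+αω+βω = 0·1+20·0+3·1 ≡ 1  ⇒  (a,b)_2 = -1.
v=19: a=19^1·(≡11), b=19^0·(≡16) mod 19; (11|19)=+1, (16|19)=+1; (−1)^{1·0·9}·(+1)^0·(+1)^1 = +1.
v=3: a=3^-1·(≡1), b=3^0·(≡1) mod 3; (1|3)=+1, (1|3)=+1; (−1)^{-1·0·1}·(+1)^0·(+1)^-1 = +1.
|Ram(741, -2)| = 2, even; anisotropic at {2, 13}.

[2, 13]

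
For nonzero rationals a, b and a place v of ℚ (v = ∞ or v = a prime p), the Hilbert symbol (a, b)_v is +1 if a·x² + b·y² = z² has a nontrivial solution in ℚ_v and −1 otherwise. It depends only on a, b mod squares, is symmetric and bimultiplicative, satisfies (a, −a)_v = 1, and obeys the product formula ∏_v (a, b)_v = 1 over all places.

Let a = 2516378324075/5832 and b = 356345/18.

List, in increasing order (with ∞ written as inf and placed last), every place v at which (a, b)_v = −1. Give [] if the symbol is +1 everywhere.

(a, b) ≡ (94054, 5890) mod (ℚ^×)²; places V = {2, 3, 5, 7, 11, 19, 31, 37, 41, ∞}.
(a,b)_5: α=2, u≡4; β=1, v≡3 (mod 5); (4|5)=+1, (3|5)=-1; sign (−1)^0·+1^1·-1^2 = +1.
(a,b)_37: α=1, u≡33; β=0, v≡4 (mod 37); (33|37)=+1, (4|37)=+1; sign (−1)^0·+1^0·+1^1 = +1.
(a,b)_11: α=2, u≡3; β=2, v≡9 (mod 11); (3|11)=+1, (9|11)=+1; sign (−1)^0·+1^2·+1^2 = +1.
(a,b)_41: α=1, u≡8; β=0, v≡19 (mod 41); (8|41)=+1, (19|41)=-1; sign (−1)^0·+1^0·-1^1 = -1.
(a,b)_31: α=1, u≡15; β=1, v≡10 (mod 31); (15|31)=-1, (10|31)=+1; sign (−1)^1·-1^1·+1^1 = +1.
(a,b)_2: α=-3, β=-1; u≡3, v≡1 (mod 8); ε(u)ε(v)=1·0, αω(v)=-3·0, βω(u)=-1·1; sum ≡ 1  ⇒  -1.
(a,b)_3: α=-6, u≡1; β=-2, v≡1 (mod 3); (1|3)=+1, (1|3)=+1; sign (−1)^0·+1^-2·+1^-6 = +1.
(a,b)_7: α=2, u≡4; β=0, v≡6 (mod 7); (4|7)=+1, (6|7)=-1; sign (−1)^0·+1^0·-1^2 = +1.
(a,b)_∞: sgn(94054)=+, sgn(5890)=+, so +1.
(a,b)_19: α=2, u≡7; β=1, v≡17 (mod 19); (7|19)=+1, (17|19)=+1; sign (−1)^0·+1^1·+1^2 = +1.
|Ram(94054, 5890)| = 2, even; anisotropic at {2, 41}.

[2, 41]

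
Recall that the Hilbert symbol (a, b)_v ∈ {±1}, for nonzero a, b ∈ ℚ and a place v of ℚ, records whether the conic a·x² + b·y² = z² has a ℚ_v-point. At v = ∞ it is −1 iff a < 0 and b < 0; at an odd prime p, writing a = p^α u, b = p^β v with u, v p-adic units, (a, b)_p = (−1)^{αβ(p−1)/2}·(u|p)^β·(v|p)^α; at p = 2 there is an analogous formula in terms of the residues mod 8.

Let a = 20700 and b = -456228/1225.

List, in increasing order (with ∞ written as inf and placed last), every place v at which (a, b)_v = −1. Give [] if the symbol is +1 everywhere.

(a, b) ≡ (23, -12673) mod (ℚ^×)²; places V = {2, 3, 5, 7, 19, 23, 29, ∞}.
(a,b)_7: α=0, u≡1; β=-2, v≡1 (mod 7); (1|7)=+1, (1|7)=+1; sign (−1)^0·+1^-2·+1^0 = +1.
(a,b)_5: α=2, u≡3; β=-2, v≡3 (mod 5); (3|5)=-1, (3|5)=-1; sign (−1)^0·-1^-2·-1^2 = +1.
(a,b)_29: α=0, u≡23; β=1, v≡27 (mod 29); (23|29)=+1, (27|29)=-1; sign (−1)^0·+1^1·-1^0 = +1.
(a,b)_19: α=0, u≡9; β=1, v≡11 (mod 19); (9|19)=+1, (11|19)=+1; sign (−1)^0·+1^1·+1^0 = +1.
(a,b)_23: α=1, u≡3; β=1, v≡6 (mod 23); (3|23)=+1, (6|23)=+1; sign (−1)^1·+1^1·+1^1 = -1.
(a,b)_3: α=2, u≡2; β=2, v≡2 (mod 3); (2|3)=-1, (2|3)=-1; sign (−1)^0·-1^2·-1^2 = +1.
(a,b)_2: α=2, β=2; u≡7, v≡7 (mod 8); ε(u)ε(v)=1·1, αω(v)=2·0, βω(u)=2·0; sum ≡ 1  ⇒  -1.
(a,b)_∞: sgn(23)=+, sgn(-12673)=−, so +1.
Ram(23, -12673) = {2, 23}; no ℚ_2-point on the conic.

[2, 23]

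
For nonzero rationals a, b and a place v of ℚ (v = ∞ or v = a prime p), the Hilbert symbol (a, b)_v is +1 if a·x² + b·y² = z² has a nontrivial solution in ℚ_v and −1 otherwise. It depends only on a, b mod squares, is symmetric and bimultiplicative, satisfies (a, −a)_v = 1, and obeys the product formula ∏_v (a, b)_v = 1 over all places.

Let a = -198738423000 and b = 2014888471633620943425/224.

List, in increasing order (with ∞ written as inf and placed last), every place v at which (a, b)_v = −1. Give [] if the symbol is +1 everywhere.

(a, b) ≡ (-2470, 12558) mod (ℚ^×)²; places V = {2, 3, 5, 7, 13, 19, 23, 29, 37, ∞}.
(a,b)_23: α=2, u≡14; β=1, v≡19 (mod 23); (14|23)=-1, (19|23)=-1; sign (−1)^0·-1^1·-1^2 = -1.
(a,b)_∞: sgn(-2470)=−, sgn(12558)=+, so +1.
(a,b)_2: α=3, β=-5; u≡5, v≡7 (mod 8); ε(u)ε(v)=0·1, αω(v)=3·0, βω(u)=-5·1; sum ≡ 1  ⇒  -1.
(a,b)_13: α=3, u≡5; β=5, v≡3 (mod 13); (5|13)=-1, (3|13)=+1; sign (−1)^0·-1^5·+1^3 = -1.
(a,b)_5: α=3, u≡1; β=2, v≡3 (mod 5); (1|5)=+1, (3|5)=-1; sign (−1)^0·+1^2·-1^3 = -1.
(a,b)_29: α=0, u≡1; β=4, v≡24 (mod 29); (1|29)=+1, (24|29)=+1; sign (−1)^0·+1^4·+1^0 = +1.
(a,b)_19: α=1, u≡12; β=2, v≡15 (mod 19); (12|19)=-1, (15|19)=-1; sign (−1)^0·-1^2·-1^1 = -1.
(a,b)_7: α=0, u≡2; β=-1, v≡4 (mod 7); (2|7)=+1, (4|7)=+1; sign (−1)^0·+1^-1·+1^0 = +1.
(a,b)_3: α=2, u≡2; β=3, v≡1 (mod 3); (2|3)=-1, (1|3)=+1; sign (−1)^0·-1^3·+1^2 = -1.
(a,b)_37: α=0, u≡10; β=2, v≡5 (mod 37); (10|37)=+1, (5|37)=-1; sign (−1)^0·+1^2·-1^0 = +1.
Ram(-2470, 12558) = {2, 3, 5, 13, 19, 23}; no ℚ_2-point on the conic.

[2, 3, 5, 13, 19, 23]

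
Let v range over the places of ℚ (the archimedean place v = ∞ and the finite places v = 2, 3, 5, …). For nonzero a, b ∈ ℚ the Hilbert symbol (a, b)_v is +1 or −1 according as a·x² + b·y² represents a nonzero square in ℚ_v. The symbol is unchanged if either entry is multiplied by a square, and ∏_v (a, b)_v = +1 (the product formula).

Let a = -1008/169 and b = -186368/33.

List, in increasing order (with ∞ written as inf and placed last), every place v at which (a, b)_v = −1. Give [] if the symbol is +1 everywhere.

(a, b) ≡ (-7, -6006) mod (ℚ^×)²; places V = {2, 3, 7, 11, 13, ∞}.
(a,b)_3: α=2, u≡2; β=-1, v≡2 (mod 3); (2|3)=-1, (2|3)=-1; sign (−1)^0·-1^-1·-1^2 = -1.
(a,b)_13: α=-2, u≡6; β=1, v≡6 (mod 13); (6|13)=-1, (6|13)=-1; sign (−1)^0·-1^1·-1^-2 = -1.
(a,b)_7: α=1, u≡3; β=1, v≡5 (mod 7); (3|7)=-1, (5|7)=-1; sign (−1)^1·-1^1·-1^1 = -1.
(a,b)_2: α=4, β=11; u≡1, v≡5 (mod 8); ε(u)ε(v)=0·0, αω(v)=4·1, βω(u)=11·0; sum ≡ 0  ⇒  +1.
(a,b)_11: α=0, u≡1; β=-1, v≡9 (mod 11); (1|11)=+1, (9|11)=+1; sign (−1)^0·+1^-1·+1^0 = +1.
(a,b)_∞: sgn(-7)=−, sgn(-6006)=−, so -1.
|Ram(-7, -6006)| = 4, even; anisotropic at {3, 7, 13, ∞}.

[3, 7, 13, inf]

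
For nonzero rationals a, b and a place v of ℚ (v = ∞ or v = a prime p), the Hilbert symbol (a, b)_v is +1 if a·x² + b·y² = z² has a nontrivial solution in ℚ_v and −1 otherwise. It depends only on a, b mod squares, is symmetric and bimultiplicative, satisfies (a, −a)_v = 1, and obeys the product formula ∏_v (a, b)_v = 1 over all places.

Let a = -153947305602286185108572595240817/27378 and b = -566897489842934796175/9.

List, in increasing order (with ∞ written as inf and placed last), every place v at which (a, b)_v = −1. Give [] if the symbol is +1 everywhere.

(a, b) ≡ (-3000626, -1363783) mod (ℚ^×)²; places V = {2, 3, 5, 7, 13, 19, 23, 29, 31, 37, 41, 43, ∞}.
(a,b)_3: α=-4, u≡1; β=-2, v≡2 (mod 3); (1|3)=+1, (2|3)=-1; sign (−1)^0·+1^-2·-1^-4 = +1.
(a,b)_5: α=0, u≡1; β=2, v≡2 (mod 5); (1|5)=+1, (2|5)=-1; sign (−1)^0·+1^2·-1^0 = +1.
(a,b)_2: α=-1, β=0; u≡7, v≡1 (mod 8); ε(u)ε(v)=1·0, αω(v)=-1·0, βω(u)=0·0; sum ≡ 0  ⇒  +1.
(a,b)_23: α=5, u≡15; β=2, v≡6 (mod 23); (15|23)=-1, (6|23)=+1; sign (−1)^0·-1^2·+1^5 = +1.
(a,b)_∞: sgn(-3000626)=−, sgn(-1363783)=−, so -1.
(a,b)_7: α=0, u≡2; β=2, v≡6 (mod 7); (2|7)=+1, (6|7)=-1; sign (−1)^0·+1^2·-1^0 = +1.
(a,b)_31: α=4, u≡4; β=3, v≡22 (mod 31); (4|31)=+1, (22|31)=-1; sign (−1)^0·+1^3·-1^4 = +1.
(a,b)_41: α=1, u≡21; β=1, v≡26 (mod 41); (21|41)=+1, (26|41)=-1; sign (−1)^0·+1^1·-1^1 = -1.
(a,b)_13: α=-2, u≡8; β=0, v≡8 (mod 13); (8|13)=-1, (8|13)=-1; sign (−1)^0·-1^0·-1^-2 = +1.
(a,b)_43: α=3, u≡19; β=2, v≡18 (mod 43); (19|43)=-1, (18|43)=-1; sign (−1)^0·-1^2·-1^3 = -1.
(a,b)_37: α=1, u≡24; β=1, v≡12 (mod 37); (24|37)=-1, (12|37)=+1; sign (−1)^0·-1^1·+1^1 = -1.
(a,b)_19: α=2, u≡9; β=2, v≡8 (mod 19); (9|19)=+1, (8|19)=-1; sign (−1)^0·+1^2·-1^2 = +1.
(a,b)_29: α=6, u≡25; β=1, v≡2 (mod 29); (25|29)=+1, (2|29)=-1; sign (−1)^0·+1^1·-1^6 = +1.
(-3000626, -1363783 / ℚ) ramifies at {37, 41, 43, ∞}: a division algebra.

[37, 41, 43, inf]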